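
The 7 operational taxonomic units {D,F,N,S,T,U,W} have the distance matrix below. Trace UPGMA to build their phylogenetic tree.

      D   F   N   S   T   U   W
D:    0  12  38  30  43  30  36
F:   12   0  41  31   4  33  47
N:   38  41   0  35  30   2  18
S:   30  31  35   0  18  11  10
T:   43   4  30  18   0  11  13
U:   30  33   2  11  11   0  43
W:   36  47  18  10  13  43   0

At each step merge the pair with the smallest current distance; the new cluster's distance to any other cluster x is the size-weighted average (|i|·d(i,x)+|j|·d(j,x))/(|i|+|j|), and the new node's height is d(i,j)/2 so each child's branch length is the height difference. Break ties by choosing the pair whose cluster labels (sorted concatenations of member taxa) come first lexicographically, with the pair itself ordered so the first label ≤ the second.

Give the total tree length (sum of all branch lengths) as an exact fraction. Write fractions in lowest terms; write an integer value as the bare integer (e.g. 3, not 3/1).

1. join N+U (d=2) ⇒ NU; edges |N|=1, |U|=1
  updated: d(D,NU)=34, d(F,NU)=37, d(NU,S)=23, d(NU,T)=41/2, d(NU,W)=61/2
2. join F+T (d=4) ⇒ FT; edges |F|=2, |T|=2
  updated: d(D,FT)=55/2, d(FT,NU)=115/4, d(FT,S)=49/2, d(FT,W)=30
3. join S+W (d=10) ⇒ SW; edges |S|=5, |W|=5
  updated: d(D,SW)=33, d(FT,SW)=109/4, d(NU,SW)=107/4
4. join NU+SW (d=107/4) ⇒ NSUW; edges |NU|=99/8, |SW|=67/8
  updated: d(D,NSUW)=67/2, d(FT,NSUW)=28
5. join D+FT (d=55/2) ⇒ DFT; edges |D|=55/4, |FT|=47/4
  updated: d(DFT,NSUW)=179/6
6. join DFT+NSUW (d=179/6) ⇒ DFNSTUW; edges |DFT|=7/6, |NSUW|=37/24
final tree: ((D:55/4,(F:2,T:2):47/4):7/6,((N:1,U:1):99/8,(S:5,W:5):67/8):37/24)
total length: 1559/24

1559/24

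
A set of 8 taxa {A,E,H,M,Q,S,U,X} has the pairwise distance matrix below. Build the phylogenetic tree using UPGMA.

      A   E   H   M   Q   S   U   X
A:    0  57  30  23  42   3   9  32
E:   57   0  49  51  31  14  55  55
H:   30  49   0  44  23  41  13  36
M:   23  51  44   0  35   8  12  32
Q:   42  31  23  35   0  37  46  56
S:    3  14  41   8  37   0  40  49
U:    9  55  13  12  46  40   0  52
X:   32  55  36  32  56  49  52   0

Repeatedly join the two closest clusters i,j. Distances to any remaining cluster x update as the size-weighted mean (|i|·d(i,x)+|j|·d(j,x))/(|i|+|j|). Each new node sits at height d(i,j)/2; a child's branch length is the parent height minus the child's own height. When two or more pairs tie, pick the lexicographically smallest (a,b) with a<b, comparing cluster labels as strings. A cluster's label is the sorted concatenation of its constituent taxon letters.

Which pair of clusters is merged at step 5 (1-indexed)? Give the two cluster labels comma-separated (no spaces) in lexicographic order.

AMSU,HQ

iteration 1: select A,S (d=3); attach at lengths (3/2, 3/2); label the merged cluster AS
  updated: d(AS,E)=71/2, d(AS,H)=71/2, d(AS,M)=31/2, d(AS,Q)=79/2, d(AS,U)=49/2, d(AS,X)=81/2
iteration 2: select M,U (d=12); attach at lengths (6, 6); label the merged cluster MU
  updated: d(AS,MU)=20, d(E,MU)=53, d(H,MU)=57/2, d(MU,Q)=81/2, d(MU,X)=42
iteration 3: select AS,MU (d=20); attach at lengths (17/2, 4); label the merged cluster AMSU
  updated: d(AMSU,E)=177/4, d(AMSU,H)=32, d(AMSU,Q)=40, d(AMSU,X)=165/4
iteration 4: select H,Q (d=23); attach at lengths (23/2, 23/2); label the merged cluster HQ
  updated: d(AMSU,HQ)=36, d(E,HQ)=40, d(HQ,X)=46
iteration 5: select AMSU,HQ (d=36); attach at lengths (8, 13/2); label the merged cluster AHMQSU
  updated: d(AHMQSU,E)=257/6, d(AHMQSU,X)=257/6
iteration 6: select AHMQSU,E (d=257/6); attach at lengths (41/12, 257/12); label the merged cluster AEHMQSU
  updated: d(AEHMQSU,X)=312/7
iteration 7: select AEHMQSU,X (d=312/7); attach at lengths (73/84, 156/7); label the merged cluster AEHMQSUX
final tree: (((((A:3/2,S:3/2):17/2,(M:6,U:6):4):8,(H:23/2,Q:23/2):13/2):41/12,E:257/12):73/84,X:156/7)
total length: 9491/84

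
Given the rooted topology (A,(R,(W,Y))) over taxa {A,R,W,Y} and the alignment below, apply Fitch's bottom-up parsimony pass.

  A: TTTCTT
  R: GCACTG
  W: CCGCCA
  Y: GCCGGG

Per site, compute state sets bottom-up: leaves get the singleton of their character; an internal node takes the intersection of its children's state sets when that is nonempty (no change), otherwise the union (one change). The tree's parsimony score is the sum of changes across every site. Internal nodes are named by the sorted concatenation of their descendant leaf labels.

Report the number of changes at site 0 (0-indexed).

2

site 0, node WY: W={C} ∪ Y={G} → {C,G} (+1)
site 0, node RWY: R={G} ∩ WY={C,G} → {G} (+0)
site 0, node ARWY: A={T} ∪ RWY={G} → {G,T} (+1)
site 1, node WY: W={C} ∩ Y={C} → {C} (+0)
site 1, node RWY: R={C} ∩ WY={C} → {C} (+0)
site 1, node ARWY: A={T} ∪ RWY={C} → {C,T} (+1)
site 2, node WY: W={G} ∪ Y={C} → {C,G} (+1)
site 2, node RWY: R={A} ∪ WY={C,G} → {A,C,G} (+1)
site 2, node ARWY: A={T} ∪ RWY={A,C,G} → {A,C,G,T} (+1)
site 3, node WY: W={C} ∪ Y={G} → {C,G} (+1)
site 3, node RWY: R={C} ∩ WY={C,G} → {C} (+0)
site 3, node ARWY: A={C} ∩ RWY={C} → {C} (+0)
site 4, node WY: W={C} ∪ Y={G} → {C,G} (+1)
site 4, node RWY: R={T} ∪ WY={C,G} → {C,G,T} (+1)
site 4, node ARWY: A={T} ∩ RWY={C,G,T} → {T} (+0)
site 5, node WY: W={A} ∪ Y={G} → {A,G} (+1)
site 5, node RWY: R={G} ∩ WY={A,G} → {G} (+0)
site 5, node ARWY: A={T} ∪ RWY={G} → {G,T} (+1)
per-site changes: [2, 1, 3, 1, 2, 2]; total = 11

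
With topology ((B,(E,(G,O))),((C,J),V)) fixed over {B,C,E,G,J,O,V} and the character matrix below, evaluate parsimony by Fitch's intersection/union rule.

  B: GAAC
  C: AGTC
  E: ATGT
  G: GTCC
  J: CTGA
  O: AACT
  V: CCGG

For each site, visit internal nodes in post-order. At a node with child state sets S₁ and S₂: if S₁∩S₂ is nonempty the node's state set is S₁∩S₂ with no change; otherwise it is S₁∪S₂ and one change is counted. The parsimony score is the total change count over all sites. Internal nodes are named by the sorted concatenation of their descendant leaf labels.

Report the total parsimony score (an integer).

GO@0: {G} ∪ {A} = {A,G} (union, +1)
EGO@0: {A} ∩ {A,G} = {A} (intersection, +0)
BEGO@0: {G} ∪ {A} = {A,G} (union, +1)
CJ@0: {A} ∪ {C} = {A,C} (union, +1)
CJV@0: {A,C} ∩ {C} = {C} (intersection, +0)
BCEGJOV@0: {A,G} ∪ {C} = {A,C,G} (union, +1)
GO@1: {T} ∪ {A} = {A,T} (union, +1)
EGO@1: {T} ∩ {A,T} = {T} (intersection, +0)
BEGO@1: {A} ∪ {T} = {A,T} (union, +1)
CJ@1: {G} ∪ {T} = {G,T} (union, +1)
CJV@1: {G,T} ∪ {C} = {C,G,T} (union, +1)
BCEGJOV@1: {A,T} ∩ {C,G,T} = {T} (intersection, +0)
GO@2: {C} ∩ {C} = {C} (intersection, +0)
EGO@2: {G} ∪ {C} = {C,G} (union, +1)
BEGO@2: {A} ∪ {C,G} = {A,C,G} (union, +1)
CJ@2: {T} ∪ {G} = {G,T} (union, +1)
CJV@2: {G,T} ∩ {G} = {G} (intersection, +0)
BCEGJOV@2: {A,C,G} ∩ {G} = {G} (intersection, +0)
GO@3: {C} ∪ {T} = {C,T} (union, +1)
EGO@3: {T} ∩ {C,T} = {T} (intersection, +0)
BEGO@3: {C} ∪ {T} = {C,T} (union, +1)
CJ@3: {C} ∪ {A} = {A,C} (union, +1)
CJV@3: {A,C} ∪ {G} = {A,C,G} (union, +1)
BCEGJOV@3: {C,T} ∩ {A,C,G} = {C} (intersection, +0)
per-site changes: [4, 4, 3, 4]; total = 15

15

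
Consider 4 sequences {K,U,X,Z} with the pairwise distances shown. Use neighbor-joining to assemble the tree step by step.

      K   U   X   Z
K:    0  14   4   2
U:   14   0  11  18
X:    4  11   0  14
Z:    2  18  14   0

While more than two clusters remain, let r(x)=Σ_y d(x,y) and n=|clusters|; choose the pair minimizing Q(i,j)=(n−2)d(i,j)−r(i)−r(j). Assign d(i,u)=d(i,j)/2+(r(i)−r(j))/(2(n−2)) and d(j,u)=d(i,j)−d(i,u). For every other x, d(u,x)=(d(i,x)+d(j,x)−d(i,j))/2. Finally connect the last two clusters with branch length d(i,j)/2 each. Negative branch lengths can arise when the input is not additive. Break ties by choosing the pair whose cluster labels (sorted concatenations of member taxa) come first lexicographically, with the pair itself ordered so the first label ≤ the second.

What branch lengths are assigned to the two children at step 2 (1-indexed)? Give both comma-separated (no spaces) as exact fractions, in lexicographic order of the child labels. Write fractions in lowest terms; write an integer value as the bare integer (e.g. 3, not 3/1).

6,9

iteration 1: select K,Z (d=2, Q=-50); attach at lengths (-5/2, 9/2); label the merged cluster KZ
  updated: d(KZ,U)=15, d(KZ,X)=8
iteration 2: select KZ,U (d=15, Q=-34); attach at lengths (6, 9); label the merged cluster KUZ
  updated: d(KUZ,X)=2
iteration 3: select KUZ,X (d=2); attach at lengths (1, 1); label the merged cluster KUXZ
final tree: (((K:-5/2,Z:9/2):6,U:9):1,X:1)
total length: 19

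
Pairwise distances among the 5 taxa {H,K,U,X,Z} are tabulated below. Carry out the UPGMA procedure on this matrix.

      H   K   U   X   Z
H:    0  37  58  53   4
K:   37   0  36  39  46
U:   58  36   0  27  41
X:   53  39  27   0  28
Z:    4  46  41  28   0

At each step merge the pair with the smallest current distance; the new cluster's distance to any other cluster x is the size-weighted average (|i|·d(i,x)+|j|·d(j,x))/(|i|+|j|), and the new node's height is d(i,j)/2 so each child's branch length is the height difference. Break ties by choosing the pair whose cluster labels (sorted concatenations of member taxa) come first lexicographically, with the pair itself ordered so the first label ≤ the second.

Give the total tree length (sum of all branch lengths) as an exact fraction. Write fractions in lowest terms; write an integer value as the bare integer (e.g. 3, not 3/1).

937/12

1. join H+Z (d=4) ⇒ HZ; edges |H|=2, |Z|=2
  updated: d(HZ,K)=83/2, d(HZ,U)=99/2, d(HZ,X)=81/2
2. join U+X (d=27) ⇒ UX; edges |U|=27/2, |X|=27/2
  updated: d(HZ,UX)=45, d(K,UX)=75/2
3. join K+UX (d=75/2) ⇒ KUX; edges |K|=75/4, |UX|=21/4
  updated: d(HZ,KUX)=263/6
4. join HZ+KUX (d=263/6) ⇒ HKUXZ; edges |HZ|=239/12, |KUX|=19/6
final tree: ((H:2,Z:2):239/12,(K:75/4,(U:27/2,X:27/2):21/4):19/6)
total length: 937/12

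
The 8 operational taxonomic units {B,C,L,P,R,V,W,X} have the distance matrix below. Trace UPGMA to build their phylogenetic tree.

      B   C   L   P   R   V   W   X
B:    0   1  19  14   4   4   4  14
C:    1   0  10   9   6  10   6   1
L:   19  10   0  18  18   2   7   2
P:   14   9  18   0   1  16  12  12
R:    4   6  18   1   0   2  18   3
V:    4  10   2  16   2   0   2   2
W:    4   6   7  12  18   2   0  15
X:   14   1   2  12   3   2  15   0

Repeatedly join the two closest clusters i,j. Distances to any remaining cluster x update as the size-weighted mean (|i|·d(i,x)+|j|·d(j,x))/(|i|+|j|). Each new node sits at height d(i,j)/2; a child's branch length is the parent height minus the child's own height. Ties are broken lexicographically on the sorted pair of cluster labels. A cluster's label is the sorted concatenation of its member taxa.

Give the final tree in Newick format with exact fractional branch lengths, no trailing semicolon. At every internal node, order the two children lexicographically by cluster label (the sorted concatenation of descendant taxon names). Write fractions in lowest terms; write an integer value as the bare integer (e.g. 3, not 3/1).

iteration 1: select B,C (d=1); attach at lengths (1/2, 1/2); label the merged cluster BC
  updated: d(BC,L)=29/2, d(BC,P)=23/2, d(BC,R)=5, d(BC,V)=7, d(BC,W)=5, d(BC,X)=15/2
iteration 2: select P,R (d=1); attach at lengths (1/2, 1/2); label the merged cluster PR
  updated: d(BC,PR)=33/4, d(L,PR)=18, d(PR,V)=9, d(PR,W)=15, d(PR,X)=15/2
iteration 3: select L,V (d=2); attach at lengths (1, 1); label the merged cluster LV
  updated: d(BC,LV)=43/4, d(LV,PR)=27/2, d(LV,W)=9/2, d(LV,X)=2
iteration 4: select LV,X (d=2); attach at lengths (0, 1); label the merged cluster LVX
  updated: d(BC,LVX)=29/3, d(LVX,PR)=23/2, d(LVX,W)=8
iteration 5: select BC,W (d=5); attach at lengths (2, 5/2); label the merged cluster BCW
  updated: d(BCW,LVX)=82/9, d(BCW,PR)=21/2
iteration 6: select BCW,LVX (d=82/9); attach at lengths (37/18, 32/9); label the merged cluster BCLVWX
  updated: d(BCLVWX,PR)=11
iteration 7: select BCLVWX,PR (d=11); attach at lengths (17/18, 5); label the merged cluster BCLPRVWX
final tree: ((((B:1/2,C:1/2):2,W:5/2):37/18,((L:1,V:1):0,X:1):32/9):17/18,(P:1/2,R:1/2):5)
total length: 379/18

((((B:1/2,C:1/2):2,W:5/2):37/18,((L:1,V:1):0,X:1):32/9):17/18,(P:1/2,R:1/2):5)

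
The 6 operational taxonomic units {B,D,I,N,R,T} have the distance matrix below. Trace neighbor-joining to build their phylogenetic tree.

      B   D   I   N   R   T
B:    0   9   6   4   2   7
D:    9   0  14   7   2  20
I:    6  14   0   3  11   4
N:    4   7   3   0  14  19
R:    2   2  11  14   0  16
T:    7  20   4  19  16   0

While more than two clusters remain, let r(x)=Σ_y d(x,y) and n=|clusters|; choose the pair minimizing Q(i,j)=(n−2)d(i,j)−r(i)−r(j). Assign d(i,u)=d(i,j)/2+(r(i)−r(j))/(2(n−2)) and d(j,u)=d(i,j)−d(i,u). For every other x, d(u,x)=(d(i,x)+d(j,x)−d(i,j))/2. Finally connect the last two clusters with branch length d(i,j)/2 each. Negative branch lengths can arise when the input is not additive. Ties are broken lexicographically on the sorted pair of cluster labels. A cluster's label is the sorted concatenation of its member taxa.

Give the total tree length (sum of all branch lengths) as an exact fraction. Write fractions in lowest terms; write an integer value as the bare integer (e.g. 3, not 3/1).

iteration 1: select D,R (d=2, Q=-89); attach at lengths (15/8, 1/8); label the merged cluster DR
  updated: d(B,DR)=9/2, d(DR,I)=23/2, d(DR,N)=19/2, d(DR,T)=17
iteration 2: select I,T (d=4, Q=-119/2); attach at lengths (-7/4, 23/4); label the merged cluster IT
  updated: d(B,IT)=9/2, d(DR,IT)=49/4, d(IT,N)=9
iteration 3: select B,DR (d=9/2, Q=-121/4); attach at lengths (-17/16, 89/16); label the merged cluster BDR
  updated: d(BDR,IT)=49/8, d(BDR,N)=9/2
iteration 4: select BDR,IT (d=49/8, Q=-157/8); attach at lengths (13/16, 85/16); label the merged cluster BDIRT
  updated: d(BDIRT,N)=59/16
iteration 5: select BDIRT,N (d=59/16); attach at lengths (59/32, 59/32); label the merged cluster BDINRT
final tree: (((B:-17/16,(D:15/8,R:1/8):89/16):13/16,(I:-7/4,T:23/4):85/16):59/32,N:59/32)
total length: 325/16

325/16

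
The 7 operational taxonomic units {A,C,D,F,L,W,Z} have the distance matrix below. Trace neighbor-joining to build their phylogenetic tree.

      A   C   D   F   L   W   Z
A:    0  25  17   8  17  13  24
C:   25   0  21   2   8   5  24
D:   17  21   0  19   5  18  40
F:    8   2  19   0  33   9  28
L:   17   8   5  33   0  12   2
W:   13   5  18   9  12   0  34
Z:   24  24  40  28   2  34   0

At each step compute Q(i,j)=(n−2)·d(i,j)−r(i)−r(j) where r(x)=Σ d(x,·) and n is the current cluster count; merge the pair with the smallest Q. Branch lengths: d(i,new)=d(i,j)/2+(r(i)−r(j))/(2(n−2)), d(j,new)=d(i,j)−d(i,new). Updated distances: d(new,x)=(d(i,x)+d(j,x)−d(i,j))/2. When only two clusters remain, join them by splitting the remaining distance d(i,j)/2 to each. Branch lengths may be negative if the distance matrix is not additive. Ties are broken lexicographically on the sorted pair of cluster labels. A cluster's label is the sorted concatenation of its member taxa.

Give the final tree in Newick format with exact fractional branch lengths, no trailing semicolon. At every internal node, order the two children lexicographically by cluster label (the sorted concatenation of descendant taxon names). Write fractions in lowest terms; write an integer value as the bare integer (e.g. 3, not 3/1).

1. join L+Z (d=2, Q=-219) ⇒ LZ; edges |L|=-13/2, |Z|=17/2
  updated: d(A,LZ)=39/2, d(C,LZ)=15, d(D,LZ)=43/2, d(F,LZ)=59/2, d(LZ,W)=22
2. join C+F (d=2, Q=-255/2) ⇒ CF; edges |C|=17/16, |F|=15/16
  updated: d(A,CF)=31/2, d(CF,D)=19, d(CF,LZ)=85/4, d(CF,W)=6
3. join CF+W (d=6, Q=-411/4) ⇒ CFW; edges |CF|=83/24, |W|=61/24
  updated: d(A,CFW)=45/4, d(CFW,D)=31/2, d(CFW,LZ)=149/8
4. join A+CFW (d=45/4, Q=-565/8) ⇒ ACFW; edges |A|=199/32, |CFW|=161/32
  updated: d(ACFW,D)=85/8, d(ACFW,LZ)=215/16
5. join ACFW+D (d=85/8, Q=-729/16) ⇒ ACDFW; edges |ACFW|=41/32, |D|=299/32
  updated: d(ACDFW,LZ)=389/32
6. join ACDFW+LZ (d=389/32) ⇒ ACDFLWZ; edges |ACDFW|=389/64, |LZ|=389/64
final tree: (((A:199/32,((C:17/16,F:15/16):83/24,W:61/24):161/32):41/32,D:299/32):389/64,(L:-13/2,Z:17/2):389/64)
total length: 1409/32

(((A:199/32,((C:17/16,F:15/16):83/24,W:61/24):161/32):41/32,D:299/32):389/64,(L:-13/2,Z:17/2):389/64)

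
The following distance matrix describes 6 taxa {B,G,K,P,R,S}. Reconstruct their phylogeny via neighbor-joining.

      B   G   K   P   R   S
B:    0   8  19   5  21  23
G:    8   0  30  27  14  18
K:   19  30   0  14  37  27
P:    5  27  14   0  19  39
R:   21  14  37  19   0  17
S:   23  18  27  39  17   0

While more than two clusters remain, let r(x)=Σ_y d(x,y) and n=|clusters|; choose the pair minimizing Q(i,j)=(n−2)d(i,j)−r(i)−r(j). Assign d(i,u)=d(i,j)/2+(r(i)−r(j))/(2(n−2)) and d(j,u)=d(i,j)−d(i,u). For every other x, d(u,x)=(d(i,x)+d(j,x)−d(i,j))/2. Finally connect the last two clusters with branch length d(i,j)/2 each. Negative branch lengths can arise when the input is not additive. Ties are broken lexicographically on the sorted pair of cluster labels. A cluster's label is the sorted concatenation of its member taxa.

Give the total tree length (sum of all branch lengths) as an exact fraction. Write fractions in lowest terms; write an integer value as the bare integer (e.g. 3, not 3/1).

207/4

1. join K+P (d=14, Q=-175) ⇒ KP; edges |K|=79/8, |P|=33/8
  updated: d(B,KP)=5, d(G,KP)=43/2, d(KP,R)=21, d(KP,S)=26
2. join B+KP (d=5, Q=-231/2) ⇒ BKP; edges |B|=-1/4, |KP|=21/4
  updated: d(BKP,G)=49/4, d(BKP,R)=37/2, d(BKP,S)=22
3. join BKP+G (d=49/4, Q=-145/2) ⇒ BGKP; edges |BKP|=33/4, |G|=4
  updated: d(BGKP,R)=81/8, d(BGKP,S)=111/8
4. join BGKP+R (d=81/8, Q=-41) ⇒ BGKPR; edges |BGKP|=7/2, |R|=53/8
  updated: d(BGKPR,S)=83/8
5. join BGKPR+S (d=83/8) ⇒ BGKPRS; edges |BGKPR|=83/16, |S|=83/16
final tree: ((((B:-1/4,(K:79/8,P:33/8):21/4):33/4,G:4):7/2,R:53/8):83/16,S:83/16)
total length: 207/4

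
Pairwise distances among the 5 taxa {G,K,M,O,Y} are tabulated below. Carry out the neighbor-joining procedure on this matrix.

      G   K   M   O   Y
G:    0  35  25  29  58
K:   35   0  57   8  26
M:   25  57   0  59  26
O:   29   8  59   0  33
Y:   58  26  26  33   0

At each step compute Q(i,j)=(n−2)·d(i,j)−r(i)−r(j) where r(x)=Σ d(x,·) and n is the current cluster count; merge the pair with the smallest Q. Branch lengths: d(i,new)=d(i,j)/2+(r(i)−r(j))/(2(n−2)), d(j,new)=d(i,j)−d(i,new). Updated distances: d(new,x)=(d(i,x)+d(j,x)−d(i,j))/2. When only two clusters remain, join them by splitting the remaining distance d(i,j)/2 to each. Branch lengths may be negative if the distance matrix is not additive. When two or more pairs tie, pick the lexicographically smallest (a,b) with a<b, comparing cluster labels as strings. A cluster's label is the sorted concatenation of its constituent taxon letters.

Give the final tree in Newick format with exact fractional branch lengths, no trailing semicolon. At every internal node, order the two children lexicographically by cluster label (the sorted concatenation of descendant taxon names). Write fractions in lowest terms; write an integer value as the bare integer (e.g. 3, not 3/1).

((((G:55/6,M:95/6):65/4,Y:53/4):49/4,K:11/4):21/8,O:21/8)

1. join G+M (d=25, Q=-239) ⇒ GM; edges |G|=55/6, |M|=95/6
  updated: d(GM,K)=67/2, d(GM,O)=63/2, d(GM,Y)=59/2
2. join GM+Y (d=59/2, Q=-124) ⇒ GMY; edges |GM|=65/4, |Y|=53/4
  updated: d(GMY,K)=15, d(GMY,O)=35/2
3. join GMY+K (d=15, Q=-81/2) ⇒ GKMY; edges |GMY|=49/4, |K|=11/4
  updated: d(GKMY,O)=21/4
4. join GKMY+O (d=21/4) ⇒ GKMOY; edges |GKMY|=21/8, |O|=21/8
final tree: ((((G:55/6,M:95/6):65/4,Y:53/4):49/4,K:11/4):21/8,O:21/8)
total length: 299/4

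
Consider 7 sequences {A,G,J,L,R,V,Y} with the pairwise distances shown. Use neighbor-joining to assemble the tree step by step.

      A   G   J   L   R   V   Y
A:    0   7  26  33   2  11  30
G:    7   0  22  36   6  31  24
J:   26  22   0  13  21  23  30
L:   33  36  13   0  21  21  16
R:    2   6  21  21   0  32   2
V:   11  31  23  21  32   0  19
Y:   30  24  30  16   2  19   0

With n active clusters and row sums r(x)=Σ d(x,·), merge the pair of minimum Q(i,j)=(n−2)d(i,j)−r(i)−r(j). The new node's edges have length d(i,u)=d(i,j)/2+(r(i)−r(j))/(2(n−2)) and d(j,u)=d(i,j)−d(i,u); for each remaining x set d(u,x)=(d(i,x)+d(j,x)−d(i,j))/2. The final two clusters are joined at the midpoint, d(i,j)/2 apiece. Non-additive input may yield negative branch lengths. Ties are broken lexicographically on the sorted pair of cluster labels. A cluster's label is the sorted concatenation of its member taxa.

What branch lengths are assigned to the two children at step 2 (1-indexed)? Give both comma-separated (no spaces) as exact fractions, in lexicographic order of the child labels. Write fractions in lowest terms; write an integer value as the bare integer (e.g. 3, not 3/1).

iteration 1: select J,L (d=13, Q=-210); attach at lengths (6, 7); label the merged cluster JL
  updated: d(A,JL)=23, d(G,JL)=45/2, d(JL,R)=29/2, d(JL,V)=31/2, d(JL,Y)=33/2
iteration 2: select R,Y (d=2, Q=-140); attach at lengths (-27/8, 43/8); label the merged cluster RY
  updated: d(A,RY)=15, d(G,RY)=14, d(JL,RY)=29/2, d(RY,V)=49/2
iteration 3: select JL,V (d=31/2, Q=-111); attach at lengths (20/3, 53/6); label the merged cluster JLV
  updated: d(A,JLV)=37/4, d(G,JLV)=19, d(JLV,RY)=47/4
iteration 4: select A,G (d=7, Q=-229/4); attach at lengths (21/16, 91/16); label the merged cluster AG
  updated: d(AG,JLV)=85/8, d(AG,RY)=11
iteration 5: select AG,JLV (d=85/8, Q=-267/8); attach at lengths (79/16, 91/16); label the merged cluster AGJLV
  updated: d(AGJLV,RY)=97/16
iteration 6: select AGJLV,RY (d=97/16); attach at lengths (97/32, 97/32); label the merged cluster AGJLRVY
final tree: (((A:21/16,G:91/16):79/16,((J:6,L:7):20/3,V:53/6):91/16):97/32,(R:-27/8,Y:43/8):97/32)
total length: 867/16

-27/8,43/8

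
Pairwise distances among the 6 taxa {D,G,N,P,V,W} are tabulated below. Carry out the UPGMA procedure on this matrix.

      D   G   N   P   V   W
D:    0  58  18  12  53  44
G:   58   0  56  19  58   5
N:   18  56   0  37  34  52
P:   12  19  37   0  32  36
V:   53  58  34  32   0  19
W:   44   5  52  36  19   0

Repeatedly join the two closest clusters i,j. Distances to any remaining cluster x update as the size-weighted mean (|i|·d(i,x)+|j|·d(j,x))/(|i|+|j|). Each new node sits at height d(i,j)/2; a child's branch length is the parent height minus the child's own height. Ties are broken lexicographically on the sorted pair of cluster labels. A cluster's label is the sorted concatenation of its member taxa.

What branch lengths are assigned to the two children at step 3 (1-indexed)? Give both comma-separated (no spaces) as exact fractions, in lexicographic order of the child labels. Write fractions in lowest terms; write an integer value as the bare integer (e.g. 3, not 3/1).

31/4,55/4

1. join G+W (d=5) ⇒ GW; edges |G|=5/2, |W|=5/2
  updated: d(D,GW)=51, d(GW,N)=54, d(GW,P)=55/2, d(GW,V)=77/2
2. join D+P (d=12) ⇒ DP; edges |D|=6, |P|=6
  updated: d(DP,GW)=157/4, d(DP,N)=55/2, d(DP,V)=85/2
3. join DP+N (d=55/2) ⇒ DNP; edges |DP|=31/4, |N|=55/4
  updated: d(DNP,GW)=265/6, d(DNP,V)=119/3
4. join GW+V (d=77/2) ⇒ GVW; edges |GW|=67/4, |V|=77/4
  updated: d(DNP,GVW)=128/3
5. join DNP+GVW (d=128/3) ⇒ DGNPVW; edges |DNP|=91/12, |GVW|=25/12
final tree: (((D:6,P:6):31/4,N:55/4):91/12,((G:5/2,W:5/2):67/4,V:77/4):25/12)
total length: 505/6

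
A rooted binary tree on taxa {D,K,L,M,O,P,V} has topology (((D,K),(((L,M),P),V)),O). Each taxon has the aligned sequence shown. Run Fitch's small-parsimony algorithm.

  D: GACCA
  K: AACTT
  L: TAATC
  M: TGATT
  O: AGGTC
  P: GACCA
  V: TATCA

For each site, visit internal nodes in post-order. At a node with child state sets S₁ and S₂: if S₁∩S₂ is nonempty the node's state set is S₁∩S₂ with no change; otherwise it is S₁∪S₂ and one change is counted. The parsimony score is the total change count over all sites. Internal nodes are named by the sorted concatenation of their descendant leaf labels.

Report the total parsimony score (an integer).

15

DK@0: {G} ∪ {A} = {A,G} (union, +1)
LM@0: {T} ∩ {T} = {T} (intersection, +0)
LMP@0: {T} ∪ {G} = {G,T} (union, +1)
LMPV@0: {G,T} ∩ {T} = {T} (intersection, +0)
DKLMPV@0: {A,G} ∪ {T} = {A,G,T} (union, +1)
DKLMOPV@0: {A,G,T} ∩ {A} = {A} (intersection, +0)
DK@1: {A} ∩ {A} = {A} (intersection, +0)
LM@1: {A} ∪ {G} = {A,G} (union, +1)
LMP@1: {A,G} ∩ {A} = {A} (intersection, +0)
LMPV@1: {A} ∩ {A} = {A} (intersection, +0)
DKLMPV@1: {A} ∩ {A} = {A} (intersection, +0)
DKLMOPV@1: {A} ∪ {G} = {A,G} (union, +1)
DK@2: {C} ∩ {C} = {C} (intersection, +0)
LM@2: {A} ∩ {A} = {A} (intersection, +0)
LMP@2: {A} ∪ {C} = {A,C} (union, +1)
LMPV@2: {A,C} ∪ {T} = {A,C,T} (union, +1)
DKLMPV@2: {C} ∩ {A,C,T} = {C} (intersection, +0)
DKLMOPV@2: {C} ∪ {G} = {C,G} (union, +1)
DK@3: {C} ∪ {T} = {C,T} (union, +1)
LM@3: {T} ∩ {T} = {T} (intersection, +0)
LMP@3: {T} ∪ {C} = {C,T} (union, +1)
LMPV@3: {C,T} ∩ {C} = {C} (intersection, +0)
DKLMPV@3: {C,T} ∩ {C} = {C} (intersection, +0)
DKLMOPV@3: {C} ∪ {T} = {C,T} (union, +1)
DK@4: {A} ∪ {T} = {A,T} (union, +1)
LM@4: {C} ∪ {T} = {C,T} (union, +1)
LMP@4: {C,T} ∪ {A} = {A,C,T} (union, +1)
LMPV@4: {A,C,T} ∩ {A} = {A} (intersection, +0)
DKLMPV@4: {A,T} ∩ {A} = {A} (intersection, +0)
DKLMOPV@4: {A} ∪ {C} = {A,C} (union, +1)
per-site changes: [3, 2, 3, 3, 4]; total = 15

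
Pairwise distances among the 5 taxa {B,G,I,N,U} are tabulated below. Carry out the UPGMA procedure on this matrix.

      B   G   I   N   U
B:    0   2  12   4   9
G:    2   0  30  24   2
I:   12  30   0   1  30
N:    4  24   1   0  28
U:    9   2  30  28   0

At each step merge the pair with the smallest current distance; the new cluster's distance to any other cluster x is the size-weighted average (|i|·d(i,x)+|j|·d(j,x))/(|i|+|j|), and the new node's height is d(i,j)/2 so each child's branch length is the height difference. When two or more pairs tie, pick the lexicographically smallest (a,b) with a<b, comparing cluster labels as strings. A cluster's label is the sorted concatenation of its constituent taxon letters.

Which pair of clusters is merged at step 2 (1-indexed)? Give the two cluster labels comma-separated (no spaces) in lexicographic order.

iteration 1: select I,N (d=1); attach at lengths (1/2, 1/2); label the merged cluster IN
  updated: d(B,IN)=8, d(G,IN)=27, d(IN,U)=29
iteration 2: select B,G (d=2); attach at lengths (1, 1); label the merged cluster BG
  updated: d(BG,IN)=35/2, d(BG,U)=11/2
iteration 3: select BG,U (d=11/2); attach at lengths (7/4, 11/4); label the merged cluster BGU
  updated: d(BGU,IN)=64/3
iteration 4: select BGU,IN (d=64/3); attach at lengths (95/12, 61/6); label the merged cluster BGINU
final tree: (((B:1,G:1):7/4,U:11/4):95/12,(I:1/2,N:1/2):61/6)
total length: 307/12

B,G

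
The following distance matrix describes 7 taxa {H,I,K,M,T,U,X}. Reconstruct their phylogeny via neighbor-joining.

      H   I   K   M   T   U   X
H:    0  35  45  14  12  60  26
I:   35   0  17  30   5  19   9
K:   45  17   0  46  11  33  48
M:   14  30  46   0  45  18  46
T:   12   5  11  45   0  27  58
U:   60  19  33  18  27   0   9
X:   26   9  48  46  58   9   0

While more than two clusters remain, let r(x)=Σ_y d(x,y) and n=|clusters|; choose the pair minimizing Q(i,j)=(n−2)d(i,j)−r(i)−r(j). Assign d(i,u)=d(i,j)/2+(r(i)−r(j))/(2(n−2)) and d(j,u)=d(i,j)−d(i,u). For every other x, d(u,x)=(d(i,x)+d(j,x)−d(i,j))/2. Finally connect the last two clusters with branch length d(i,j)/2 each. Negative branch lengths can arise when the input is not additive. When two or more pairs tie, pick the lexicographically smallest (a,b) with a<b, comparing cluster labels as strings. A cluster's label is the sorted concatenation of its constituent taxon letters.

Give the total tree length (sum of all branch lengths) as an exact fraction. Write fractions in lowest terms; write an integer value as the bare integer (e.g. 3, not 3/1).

145/2

step 1: merge (H,M) at d=14, Q=-321; branch lengths H→63/10, M→77/10; new cluster HM
  updated: d(HM,I)=51/2, d(HM,K)=77/2, d(HM,T)=43/2, d(HM,U)=32, d(HM,X)=29
step 2: merge (U,X) at d=9, Q=-237; branch lengths U→3/8, X→69/8; new cluster UX
  updated: d(HM,UX)=26, d(I,UX)=19/2, d(K,UX)=36, d(T,UX)=38
step 3: merge (K,T) at d=11, Q=-145; branch lengths K→10, T→1; new cluster KT
  updated: d(HM,KT)=49/2, d(I,KT)=11/2, d(KT,UX)=63/2
step 4: merge (HM,UX) at d=26, Q=-91; branch lengths HM→61/4, UX→43/4; new cluster HMUX
  updated: d(HMUX,I)=9/2, d(HMUX,KT)=15
step 5: merge (HMUX,I) at d=9/2, Q=-25; branch lengths HMUX→7, I→-5/2; new cluster HIMUX
  updated: d(HIMUX,KT)=8
step 6: merge (HIMUX,KT) at d=8; branch lengths HIMUX→4, KT→4; new cluster HIKMTUX
final tree: ((((H:63/10,M:77/10):61/4,(U:3/8,X:69/8):43/4):7,I:-5/2):4,(K:10,T:1):4)
total length: 145/2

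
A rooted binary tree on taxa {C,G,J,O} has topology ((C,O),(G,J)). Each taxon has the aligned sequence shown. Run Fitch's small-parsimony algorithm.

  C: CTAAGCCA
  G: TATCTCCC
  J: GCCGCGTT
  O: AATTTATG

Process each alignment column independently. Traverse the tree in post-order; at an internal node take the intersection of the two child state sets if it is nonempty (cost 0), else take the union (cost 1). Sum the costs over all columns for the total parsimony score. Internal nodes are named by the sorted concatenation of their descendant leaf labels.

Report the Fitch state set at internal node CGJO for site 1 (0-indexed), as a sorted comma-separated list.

A

[col 0] CO: children C:{C}, O:{A} ∪→ {A,C}; cost 1
[col 0] GJ: children G:{T}, J:{G} ∪→ {G,T}; cost 1
[col 0] CGJO: children CO:{A,C}, GJ:{G,T} ∪→ {A,C,G,T}; cost 1
[col 1] CO: children C:{T}, O:{A} ∪→ {A,T}; cost 1
[col 1] GJ: children G:{A}, J:{C} ∪→ {A,C}; cost 1
[col 1] CGJO: children CO:{A,T}, GJ:{A,C} ∩→ {A}; cost 0
[col 2] CO: children C:{A}, O:{T} ∪→ {A,T}; cost 1
[col 2] GJ: children G:{T}, J:{C} ∪→ {C,T}; cost 1
[col 2] CGJO: children CO:{A,T}, GJ:{C,T} ∩→ {T}; cost 0
[col 3] CO: children C:{A}, O:{T} ∪→ {A,T}; cost 1
[col 3] GJ: children G:{C}, J:{G} ∪→ {C,G}; cost 1
[col 3] CGJO: children CO:{A,T}, GJ:{C,G} ∪→ {A,C,G,T}; cost 1
[col 4] CO: children C:{G}, O:{T} ∪→ {G,T}; cost 1
[col 4] GJ: children G:{T}, J:{C} ∪→ {C,T}; cost 1
[col 4] CGJO: children CO:{G,T}, GJ:{C,T} ∩→ {T}; cost 0
[col 5] CO: children C:{C}, O:{A} ∪→ {A,C}; cost 1
[col 5] GJ: children G:{C}, J:{G} ∪→ {C,G}; cost 1
[col 5] CGJO: children CO:{A,C}, GJ:{C,G} ∩→ {C}; cost 0
[col 6] CO: children C:{C}, O:{T} ∪→ {C,T}; cost 1
[col 6] GJ: children G:{C}, J:{T} ∪→ {C,T}; cost 1
[col 6] CGJO: children CO:{C,T}, GJ:{C,T} ∩→ {C,T}; cost 0
[col 7] CO: children C:{A}, O:{G} ∪→ {A,G}; cost 1
[col 7] GJ: children G:{C}, J:{T} ∪→ {C,T}; cost 1
[col 7] CGJO: children CO:{A,G}, GJ:{C,T} ∪→ {A,C,G,T}; cost 1
per-site changes: [3, 2, 2, 3, 2, 2, 2, 3]; total = 19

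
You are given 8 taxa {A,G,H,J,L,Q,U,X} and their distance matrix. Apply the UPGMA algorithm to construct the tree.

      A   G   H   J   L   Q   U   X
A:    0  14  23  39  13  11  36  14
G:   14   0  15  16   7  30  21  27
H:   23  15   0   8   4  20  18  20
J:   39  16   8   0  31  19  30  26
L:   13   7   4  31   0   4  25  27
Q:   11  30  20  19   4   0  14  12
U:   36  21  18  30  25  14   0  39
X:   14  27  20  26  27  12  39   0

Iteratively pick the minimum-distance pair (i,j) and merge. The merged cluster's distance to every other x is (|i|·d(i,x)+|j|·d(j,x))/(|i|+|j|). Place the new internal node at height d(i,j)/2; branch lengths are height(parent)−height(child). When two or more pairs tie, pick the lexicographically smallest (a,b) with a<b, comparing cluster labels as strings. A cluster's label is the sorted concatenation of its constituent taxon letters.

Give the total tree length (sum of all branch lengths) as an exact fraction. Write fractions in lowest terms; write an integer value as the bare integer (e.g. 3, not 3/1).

1. join H+L (d=4) ⇒ HL; edges |H|=2, |L|=2
  updated: d(A,HL)=18, d(G,HL)=11, d(HL,J)=39/2, d(HL,Q)=12, d(HL,U)=43/2, d(HL,X)=47/2
2. join A+Q (d=11) ⇒ AQ; edges |A|=11/2, |Q|=11/2
  updated: d(AQ,G)=22, d(AQ,HL)=15, d(AQ,J)=29, d(AQ,U)=25, d(AQ,X)=13
3. join G+HL (d=11) ⇒ GHL; edges |G|=11/2, |HL|=7/2
  updated: d(AQ,GHL)=52/3, d(GHL,J)=55/3, d(GHL,U)=64/3, d(GHL,X)=74/3
4. join AQ+X (d=13) ⇒ AQX; edges |AQ|=1, |X|=13/2
  updated: d(AQX,GHL)=178/9, d(AQX,J)=28, d(AQX,U)=89/3
5. join GHL+J (d=55/3) ⇒ GHJL; edges |GHL|=11/3, |J|=55/6
  updated: d(AQX,GHJL)=131/6, d(GHJL,U)=47/2
6. join AQX+GHJL (d=131/6) ⇒ AGHJLQX; edges |AQX|=53/12, |GHJL|=7/4
  updated: d(AGHJLQX,U)=183/7
7. join AGHJLQX+U (d=183/7) ⇒ AGHJLQUX; edges |AGHJLQX|=181/84, |U|=183/14
final tree: ((((A:11/2,Q:11/2):1,X:13/2):53/12,((G:11/2,(H:2,L:2):7/2):11/3,J:55/6):7/4):181/84,U:183/14)
total length: 5521/84

5521/84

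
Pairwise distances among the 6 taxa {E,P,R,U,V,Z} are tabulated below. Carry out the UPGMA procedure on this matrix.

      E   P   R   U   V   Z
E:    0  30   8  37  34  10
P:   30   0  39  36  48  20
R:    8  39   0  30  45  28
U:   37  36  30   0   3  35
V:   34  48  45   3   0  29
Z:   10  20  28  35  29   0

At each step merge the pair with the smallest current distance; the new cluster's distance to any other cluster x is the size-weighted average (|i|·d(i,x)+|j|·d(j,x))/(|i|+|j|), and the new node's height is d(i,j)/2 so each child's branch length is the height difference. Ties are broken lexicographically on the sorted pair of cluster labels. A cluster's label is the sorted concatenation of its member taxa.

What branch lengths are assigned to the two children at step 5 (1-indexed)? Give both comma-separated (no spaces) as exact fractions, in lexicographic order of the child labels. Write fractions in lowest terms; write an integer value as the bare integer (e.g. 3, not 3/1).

1. join U+V (d=3) ⇒ UV; edges |U|=3/2, |V|=3/2
  updated: d(E,UV)=71/2, d(P,UV)=42, d(R,UV)=75/2, d(UV,Z)=32
2. join E+R (d=8) ⇒ ER; edges |E|=4, |R|=4
  updated: d(ER,P)=69/2, d(ER,UV)=73/2, d(ER,Z)=19
3. join ER+Z (d=19) ⇒ ERZ; edges |ER|=11/2, |Z|=19/2
  updated: d(ERZ,P)=89/3, d(ERZ,UV)=35
4. join ERZ+P (d=89/3) ⇒ EPRZ; edges |ERZ|=16/3, |P|=89/6
  updated: d(EPRZ,UV)=147/4
5. join EPRZ+UV (d=147/4) ⇒ EPRUVZ; edges |EPRZ|=85/24, |UV|=135/8
final tree: ((((E:4,R:4):11/2,Z:19/2):16/3,P:89/6):85/24,(U:3/2,V:3/2):135/8)
total length: 799/12

85/24,135/8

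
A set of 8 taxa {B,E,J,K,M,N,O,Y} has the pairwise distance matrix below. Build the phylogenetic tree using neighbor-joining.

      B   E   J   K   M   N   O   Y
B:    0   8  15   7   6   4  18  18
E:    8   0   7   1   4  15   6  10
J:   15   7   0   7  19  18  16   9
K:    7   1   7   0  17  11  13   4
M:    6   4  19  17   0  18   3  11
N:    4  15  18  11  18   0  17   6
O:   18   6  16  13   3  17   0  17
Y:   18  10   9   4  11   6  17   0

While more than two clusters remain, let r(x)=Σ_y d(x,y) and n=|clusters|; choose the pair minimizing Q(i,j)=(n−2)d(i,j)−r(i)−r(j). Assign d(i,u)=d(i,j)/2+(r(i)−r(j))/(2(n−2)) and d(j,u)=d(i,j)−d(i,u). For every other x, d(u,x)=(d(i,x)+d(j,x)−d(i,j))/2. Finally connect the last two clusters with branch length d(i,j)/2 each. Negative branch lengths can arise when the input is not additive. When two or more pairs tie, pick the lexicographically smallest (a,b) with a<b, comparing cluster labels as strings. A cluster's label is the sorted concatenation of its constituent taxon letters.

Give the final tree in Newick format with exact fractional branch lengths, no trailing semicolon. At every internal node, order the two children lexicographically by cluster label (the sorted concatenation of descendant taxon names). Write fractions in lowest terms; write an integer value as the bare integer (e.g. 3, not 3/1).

1. join M+O (d=3, Q=-150) ⇒ MO; edges |M|=1/2, |O|=5/2
  updated: d(B,MO)=21/2, d(E,MO)=7/2, d(J,MO)=16, d(K,MO)=27/2, d(MO,N)=16, d(MO,Y)=25/2
2. join B+N (d=4, Q=-225/2) ⇒ BN; edges |B|=5/4, |N|=11/4
  updated: d(BN,E)=19/2, d(BN,J)=29/2, d(BN,K)=7, d(BN,MO)=45/4, d(BN,Y)=10
3. join E+MO (d=7/2, Q=-295/4) ⇒ EMO; edges |E|=-47/32, |MO|=159/32
  updated: d(BN,EMO)=69/8, d(EMO,J)=39/4, d(EMO,K)=11/2, d(EMO,Y)=19/2
4. join BN+EMO (d=69/8, Q=-381/8) ⇒ BEMNO; edges |BN|=87/16, |EMO|=51/16
  updated: d(BEMNO,J)=125/16, d(BEMNO,K)=31/16, d(BEMNO,Y)=87/16
5. join BEMNO+K (d=31/16, Q=-97/4) ⇒ BEKMNO; edges |BEMNO|=49/32, |K|=13/32
  updated: d(BEKMNO,J)=103/16, d(BEKMNO,Y)=15/4
6. join BEKMNO+J (d=103/16, Q=-307/16) ⇒ BEJKMNO; edges |BEKMNO|=19/32, |J|=187/32
  updated: d(BEJKMNO,Y)=101/32
7. join BEJKMNO+Y (d=101/32) ⇒ BEJKMNOY; edges |BEJKMNO|=101/64, |Y|=101/64
final tree: (((((B:5/4,N:11/4):87/16,(E:-47/32,(M:1/2,O:5/2):159/32):51/16):49/32,K:13/32):19/32,J:187/32):101/64,Y:101/64)
total length: 981/32

(((((B:5/4,N:11/4):87/16,(E:-47/32,(M:1/2,O:5/2):159/32):51/16):49/32,K:13/32):19/32,J:187/32):101/64,Y:101/64)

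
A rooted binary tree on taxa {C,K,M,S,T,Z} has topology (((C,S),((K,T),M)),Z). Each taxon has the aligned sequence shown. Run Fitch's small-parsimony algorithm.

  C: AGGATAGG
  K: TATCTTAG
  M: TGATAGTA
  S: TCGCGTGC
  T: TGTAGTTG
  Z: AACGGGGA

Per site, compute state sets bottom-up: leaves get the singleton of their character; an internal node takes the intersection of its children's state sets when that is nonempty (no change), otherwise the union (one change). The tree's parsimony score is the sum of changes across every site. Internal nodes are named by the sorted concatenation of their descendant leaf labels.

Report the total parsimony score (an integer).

site 0, node CS: C={A} ∪ S={T} → {A,T} (+1)
site 0, node KT: K={T} ∩ T={T} → {T} (+0)
site 0, node KMT: KT={T} ∩ M={T} → {T} (+0)
site 0, node CKMST: CS={A,T} ∩ KMT={T} → {T} (+0)
site 0, node CKMSTZ: CKMST={T} ∪ Z={A} → {A,T} (+1)
site 1, node CS: C={G} ∪ S={C} → {C,G} (+1)
site 1, node KT: K={A} ∪ T={G} → {A,G} (+1)
site 1, node KMT: KT={A,G} ∩ M={G} → {G} (+0)
site 1, node CKMST: CS={C,G} ∩ KMT={G} → {G} (+0)
site 1, node CKMSTZ: CKMST={G} ∪ Z={A} → {A,G} (+1)
site 2, node CS: C={G} ∩ S={G} → {G} (+0)
site 2, node KT: K={T} ∩ T={T} → {T} (+0)
site 2, node KMT: KT={T} ∪ M={A} → {A,T} (+1)
site 2, node CKMST: CS={G} ∪ KMT={A,T} → {A,G,T} (+1)
site 2, node CKMSTZ: CKMST={A,G,T} ∪ Z={C} → {A,C,G,T} (+1)
site 3, node CS: C={A} ∪ S={C} → {A,C} (+1)
site 3, node KT: K={C} ∪ T={A} → {A,C} (+1)
site 3, node KMT: KT={A,C} ∪ M={T} → {A,C,T} (+1)
site 3, node CKMST: CS={A,C} ∩ KMT={A,C,T} → {A,C} (+0)
site 3, node CKMSTZ: CKMST={A,C} ∪ Z={G} → {A,C,G} (+1)
site 4, node CS: C={T} ∪ S={G} → {G,T} (+1)
site 4, node KT: K={T} ∪ T={G} → {G,T} (+1)
site 4, node KMT: KT={G,T} ∪ M={A} → {A,G,T} (+1)
site 4, node CKMST: CS={G,T} ∩ KMT={A,G,T} → {G,T} (+0)
site 4, node CKMSTZ: CKMST={G,T} ∩ Z={G} → {G} (+0)
site 5, node CS: C={A} ∪ S={T} → {A,T} (+1)
site 5, node KT: K={T} ∩ T={T} → {T} (+0)
site 5, node KMT: KT={T} ∪ M={G} → {G,T} (+1)
site 5, node CKMST: CS={A,T} ∩ KMT={G,T} → {T} (+0)
site 5, node CKMSTZ: CKMST={T} ∪ Z={G} → {G,T} (+1)
site 6, node CS: C={G} ∩ S={G} → {G} (+0)
site 6, node KT: K={A} ∪ T={T} → {A,T} (+1)
site 6, node KMT: KT={A,T} ∩ M={T} → {T} (+0)
site 6, node CKMST: CS={G} ∪ KMT={T} → {G,T} (+1)
site 6, node CKMSTZ: CKMST={G,T} ∩ Z={G} → {G} (+0)
site 7, node CS: C={G} ∪ S={C} → {C,G} (+1)
site 7, node KT: K={G} ∩ T={G} → {G} (+0)
site 7, node KMT: KT={G} ∪ M={A} → {A,G} (+1)
site 7, node CKMST: CS={C,G} ∩ KMT={A,G} → {G} (+0)
site 7, node CKMSTZ: CKMST={G} ∪ Z={A} → {A,G} (+1)
per-site changes: [2, 3, 3, 4, 3, 3, 2, 3]; total = 23

23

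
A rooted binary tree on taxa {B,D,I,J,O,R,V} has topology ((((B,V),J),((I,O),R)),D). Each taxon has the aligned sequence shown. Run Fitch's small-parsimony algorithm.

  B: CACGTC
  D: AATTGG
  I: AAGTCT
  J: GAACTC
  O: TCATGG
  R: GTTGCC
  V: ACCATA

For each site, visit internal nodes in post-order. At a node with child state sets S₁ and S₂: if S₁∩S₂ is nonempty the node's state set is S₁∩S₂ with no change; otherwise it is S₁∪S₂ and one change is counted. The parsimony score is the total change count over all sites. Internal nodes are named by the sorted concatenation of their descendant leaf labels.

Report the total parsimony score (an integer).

22

[col 0] BV: children B:{C}, V:{A} ∪→ {A,C}; cost 1
[col 0] BJV: children BV:{A,C}, J:{G} ∪→ {A,C,G}; cost 1
[col 0] IO: children I:{A}, O:{T} ∪→ {A,T}; cost 1
[col 0] IOR: children IO:{A,T}, R:{G} ∪→ {A,G,T}; cost 1
[col 0] BIJORV: children BJV:{A,C,G}, IOR:{A,G,T} ∩→ {A,G}; cost 0
[col 0] BDIJORV: children BIJORV:{A,G}, D:{A} ∩→ {A}; cost 0
[col 1] BV: children B:{A}, V:{C} ∪→ {A,C}; cost 1
[col 1] BJV: children BV:{A,C}, J:{A} ∩→ {A}; cost 0
[col 1] IO: children I:{A}, O:{C} ∪→ {A,C}; cost 1
[col 1] IOR: children IO:{A,C}, R:{T} ∪→ {A,C,T}; cost 1
[col 1] BIJORV: children BJV:{A}, IOR:{A,C,T} ∩→ {A}; cost 0
[col 1] BDIJORV: children BIJORV:{A}, D:{A} ∩→ {A}; cost 0
[col 2] BV: children B:{C}, V:{C} ∩→ {C}; cost 0
[col 2] BJV: children BV:{C}, J:{A} ∪→ {A,C}; cost 1
[col 2] IO: children I:{G}, O:{A} ∪→ {A,G}; cost 1
[col 2] IOR: children IO:{A,G}, R:{T} ∪→ {A,G,T}; cost 1
[col 2] BIJORV: children BJV:{A,C}, IOR:{A,G,T} ∩→ {A}; cost 0
[col 2] BDIJORV: children BIJORV:{A}, D:{T} ∪→ {A,T}; cost 1
[col 3] BV: children B:{G}, V:{A} ∪→ {A,G}; cost 1
[col 3] BJV: children BV:{A,G}, J:{C} ∪→ {A,C,G}; cost 1
[col 3] IO: children I:{T}, O:{T} ∩→ {T}; cost 0
[col 3] IOR: children IO:{T}, R:{G} ∪→ {G,T}; cost 1
[col 3] BIJORV: children BJV:{A,C,G}, IOR:{G,T} ∩→ {G}; cost 0
[col 3] BDIJORV: children BIJORV:{G}, D:{T} ∪→ {G,T}; cost 1
[col 4] BV: children B:{T}, V:{T} ∩→ {T}; cost 0
[col 4] BJV: children BV:{T}, J:{T} ∩→ {T}; cost 0
[col 4] IO: children I:{C}, O:{G} ∪→ {C,G}; cost 1
[col 4] IOR: children IO:{C,G}, R:{C} ∩→ {C}; cost 0
[col 4] BIJORV: children BJV:{T}, IOR:{C} ∪→ {C,T}; cost 1
[col 4] BDIJORV: children BIJORV:{C,T}, D:{G} ∪→ {C,G,T}; cost 1
[col 5] BV: children B:{C}, V:{A} ∪→ {A,C}; cost 1
[col 5] BJV: children BV:{A,C}, J:{C} ∩→ {C}; cost 0
[col 5] IO: children I:{T}, O:{G} ∪→ {G,T}; cost 1
[col 5] IOR: children IO:{G,T}, R:{C} ∪→ {C,G,T}; cost 1
[col 5] BIJORV: children BJV:{C}, IOR:{C,G,T} ∩→ {C}; cost 0
[col 5] BDIJORV: children BIJORV:{C}, D:{G} ∪→ {C,G}; cost 1
per-site changes: [4, 3, 4, 4, 3, 4]; total = 22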